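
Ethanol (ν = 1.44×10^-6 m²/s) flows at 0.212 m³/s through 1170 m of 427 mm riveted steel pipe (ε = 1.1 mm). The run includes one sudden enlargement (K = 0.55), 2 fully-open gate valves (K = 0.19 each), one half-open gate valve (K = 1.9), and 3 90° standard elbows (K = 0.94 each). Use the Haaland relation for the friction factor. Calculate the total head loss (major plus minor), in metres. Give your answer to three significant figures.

H_L ≈ 8.42 m

V = 4Q/(πD²) = 1.480 m/s; V²/2g = 0.1117 m
Re = 4.39×10^5, ε/D = 0.00258 → f = 0.02544 (Haaland)
Major: h_f = f(L/D)·V²/2g = 0.02544·2740·0.1117 = 7.786 m
Minor: ΣK = 5.65; h_m = ΣK·V²/2g = 0.6311 m
Total H_L = 7.786 + 0.6311 = 8.417 m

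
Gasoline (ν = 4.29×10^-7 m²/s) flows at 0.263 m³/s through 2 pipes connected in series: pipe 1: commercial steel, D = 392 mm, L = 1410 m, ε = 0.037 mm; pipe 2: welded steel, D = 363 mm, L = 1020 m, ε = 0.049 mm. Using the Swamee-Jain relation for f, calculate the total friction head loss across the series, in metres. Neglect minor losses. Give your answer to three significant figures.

Pipe 1: V = 2.179 m/s, Re = 1.99×10^6, ε/D = 9.44×10^-5, f = 0.01278, h_1 = f(L/D)V²/2g = 11.13 m
Pipe 2: V = 2.541 m/s, Re = 2.15×10^6, ε/D = 1.35×10^-4, f = 0.01340, h_2 = f(L/D)V²/2g = 12.39 m
Series → Q common, losses add: H = Σh = 23.52 m

H ≈ 23.5 m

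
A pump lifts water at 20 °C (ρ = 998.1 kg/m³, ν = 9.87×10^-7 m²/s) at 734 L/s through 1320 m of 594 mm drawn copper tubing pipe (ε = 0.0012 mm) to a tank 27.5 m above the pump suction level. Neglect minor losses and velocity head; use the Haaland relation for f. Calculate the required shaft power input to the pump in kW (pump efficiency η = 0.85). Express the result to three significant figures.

P_shaft ≈ 305 kW

V = 4Q/(πD²) = 2.649 m/s; Re = 1.59×10^6; ε/D = 2.02×10^-6; f = 0.01077
h_f = f(L/D)V²/2g = 8.560 m
Total head H = z + h_f = 27.5 + 8.560 = 36.06 m
P_hyd = ρgQH = 998.1·9.81·0.734·36.06 = 259.2 kW
P_shaft = P_hyd/η = 259.2/0.85 = 304.9 kW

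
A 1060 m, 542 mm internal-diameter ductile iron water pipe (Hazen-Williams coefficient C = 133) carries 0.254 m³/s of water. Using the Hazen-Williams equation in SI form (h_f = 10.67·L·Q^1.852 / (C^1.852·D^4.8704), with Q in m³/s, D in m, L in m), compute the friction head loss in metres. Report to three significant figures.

h_f = 10.67·1060·0.254^1.852 / (133^1.852·0.542^4.8704) = 2.058 m

h_f ≈ 2.06 m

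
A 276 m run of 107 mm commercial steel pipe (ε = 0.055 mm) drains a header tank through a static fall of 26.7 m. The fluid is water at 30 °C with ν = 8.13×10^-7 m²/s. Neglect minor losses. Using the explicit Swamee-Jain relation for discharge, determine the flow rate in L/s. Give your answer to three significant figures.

Q ≈ 30.3 L/s

Swamee-Jain (Type II): Q = -0.965·√(gD⁵h_f/L)·ln[ε/(3.7D) + √(3.17ν²L/(gD³h_f))]
√(gD⁵h_f/L) = √(9.81·0.107⁵·26.7/276) = 0.003648
ε/(3.7D) = 1.39×10^-4; √(3.17ν²L/(gD³h_f)) = 4.25×10^-5
Q = -0.965·0.003648·ln(1.814×10^-4) = 0.03033 m³/s
Check: V = 3.37 m/s, Re = 4.44×10^5, f = 0.01797, h_f = 26.9 m ≈ 26.7 m ✓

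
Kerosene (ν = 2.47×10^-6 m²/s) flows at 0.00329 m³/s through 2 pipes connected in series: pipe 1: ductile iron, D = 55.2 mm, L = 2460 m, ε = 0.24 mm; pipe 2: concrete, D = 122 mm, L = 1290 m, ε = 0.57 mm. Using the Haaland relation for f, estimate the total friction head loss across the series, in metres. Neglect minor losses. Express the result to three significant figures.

H ≈ 139 m

Pipe 1: V = 1.375 m/s, Re = 3.07×10^4, ε/D = 0.00435, f = 0.03200, h_1 = f(L/D)V²/2g = 137.4 m
Pipe 2: V = 0.2814 m/s, Re = 1.39×10^4, ε/D = 0.00467, f = 0.03528, h_2 = f(L/D)V²/2g = 1.506 m
Series → Q common, losses add: H = Σh = 138.9 m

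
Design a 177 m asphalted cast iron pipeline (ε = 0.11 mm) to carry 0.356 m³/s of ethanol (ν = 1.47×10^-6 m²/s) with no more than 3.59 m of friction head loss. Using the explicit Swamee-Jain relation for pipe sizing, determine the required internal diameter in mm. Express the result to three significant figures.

D ≈ 388 mm

Swamee-Jain (Type III): D = 0.66·[ε^1.25·(LQ²/(gh_f))^4.75 + ν·Q^9.4·(L/(gh_f))^5.2]^0.04
LQ²/(gh_f) = 0.6370; L/(gh_f) = 5.026
Term 1 = ε^1.25·(…)^4.75 = 1.32×10^-6; Term 2 = ν·Q^9.4·(…)^5.2 = 3.96×10^-7
D = 0.66·(1.32×10^-6 + 3.96×10^-7)^0.04 = 0.3881 m = 388 mm
Check: V = 3.01 m/s, Re = 7.95×10^5, f = 0.01578, h_f = 3.32 m ≈ 3.59 m ✓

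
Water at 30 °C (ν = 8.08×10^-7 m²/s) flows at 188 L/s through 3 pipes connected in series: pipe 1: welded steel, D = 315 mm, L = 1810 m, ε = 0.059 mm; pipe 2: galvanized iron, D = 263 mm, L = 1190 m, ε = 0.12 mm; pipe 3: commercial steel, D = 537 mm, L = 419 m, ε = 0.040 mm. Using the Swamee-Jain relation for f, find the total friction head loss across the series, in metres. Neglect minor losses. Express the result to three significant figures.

Pipe 1: V = 2.412 m/s, Re = 9.40×10^5, ε/D = 1.87×10^-4, f = 0.01468, h_1 = f(L/D)V²/2g = 25.03 m
Pipe 2: V = 3.461 m/s, Re = 1.13×10^6, ε/D = 4.56×10^-4, f = 0.01694, h_2 = f(L/D)V²/2g = 46.77 m
Pipe 3: V = 0.8301 m/s, Re = 5.52×10^5, ε/D = 7.45×10^-5, f = 0.01399, h_3 = f(L/D)V²/2g = 0.3832 m
Series → Q common, losses add: H = Σh = 72.18 m

H ≈ 72.2 m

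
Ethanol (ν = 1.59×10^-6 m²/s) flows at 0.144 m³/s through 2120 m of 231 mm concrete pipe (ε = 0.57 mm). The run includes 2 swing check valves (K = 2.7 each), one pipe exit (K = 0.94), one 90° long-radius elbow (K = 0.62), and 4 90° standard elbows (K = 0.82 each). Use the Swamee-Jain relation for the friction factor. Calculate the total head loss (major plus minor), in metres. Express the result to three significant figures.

V = 4Q/(πD²) = 3.436 m/s; V²/2g = 0.6017 m
Re = 4.99×10^5, ε/D = 0.00247 → f = 0.02521 (Swamee-Jain)
Major: h_f = f(L/D)·V²/2g = 0.02521·9177·0.6017 = 139.2 m
Minor: ΣK = 10.2; h_m = ΣK·V²/2g = 6.162 m
Total H_L = 139.2 + 6.162 = 145.4 m

H_L ≈ 145 m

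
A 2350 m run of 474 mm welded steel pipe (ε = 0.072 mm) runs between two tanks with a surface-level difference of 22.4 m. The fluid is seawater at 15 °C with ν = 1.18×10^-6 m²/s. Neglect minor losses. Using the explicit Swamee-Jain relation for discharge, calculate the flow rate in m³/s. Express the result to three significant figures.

Q ≈ 0.442 m³/s

Swamee-Jain (Type II): Q = -0.965·√(gD⁵h_f/L)·ln[ε/(3.7D) + √(3.17ν²L/(gD³h_f))]
√(gD⁵h_f/L) = √(9.81·0.474⁵·22.4/2350) = 0.04730
ε/(3.7D) = 4.11×10^-5; √(3.17ν²L/(gD³h_f)) = 2.11×10^-5
Q = -0.965·0.04730·ln(6.211×10^-5) = 0.4422 m³/s
Check: V = 2.51 m/s, Re = 1.01×10^6, f = 0.01420, h_f = 22.5 m ≈ 22.4 m ✓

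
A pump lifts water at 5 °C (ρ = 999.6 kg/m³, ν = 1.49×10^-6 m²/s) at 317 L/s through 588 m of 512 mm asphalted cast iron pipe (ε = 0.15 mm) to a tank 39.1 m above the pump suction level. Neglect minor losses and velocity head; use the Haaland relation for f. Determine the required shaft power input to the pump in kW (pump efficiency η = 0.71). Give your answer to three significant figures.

V = 4Q/(πD²) = 1.540 m/s; Re = 5.29×10^5; ε/D = 2.93×10^-4; f = 0.01604
h_f = f(L/D)V²/2g = 2.226 m
Total head H = z + h_f = 39.1 + 2.226 = 41.33 m
P_hyd = ρgQH = 999.6·9.81·0.317·41.33 = 128.5 kW
P_shaft = P_hyd/η = 128.5/0.71 = 180.9 kW

P_shaft ≈ 181 kW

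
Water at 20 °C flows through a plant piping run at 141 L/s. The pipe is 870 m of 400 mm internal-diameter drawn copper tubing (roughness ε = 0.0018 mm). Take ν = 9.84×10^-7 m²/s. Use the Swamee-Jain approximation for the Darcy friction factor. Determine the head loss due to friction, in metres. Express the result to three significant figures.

V = 4Q/(πD²) = 4·0.141/(π·0.400²) = 1.122 m/s
Re = VD/ν = 1.122·0.400/9.84×10^-7 = 4.56×10^5 → turbulent
ε/D = 0.0018/400 = 4.50×10^-6
Swamee-Jain: f = 0.01338
h_f = f(L/D)V²/(2g) = 0.01338·(870/0.400)·1.122²/(2·9.81) = 1.867 m

h_f ≈ 1.87 m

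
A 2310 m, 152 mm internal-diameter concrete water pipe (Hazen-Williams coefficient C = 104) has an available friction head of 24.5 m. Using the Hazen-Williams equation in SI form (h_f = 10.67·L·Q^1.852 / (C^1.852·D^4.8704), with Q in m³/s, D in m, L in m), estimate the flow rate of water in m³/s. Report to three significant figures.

Q ≈ 0.0175 m³/s

Rearranging: Q = [h_f·C^1.852·D^4.8704 / (10.67·L)]^(1/1.852)
Q = [24.5·104^1.852·0.152^4.8704 / (10.67·2310)]^0.540 = 0.01755 m³/s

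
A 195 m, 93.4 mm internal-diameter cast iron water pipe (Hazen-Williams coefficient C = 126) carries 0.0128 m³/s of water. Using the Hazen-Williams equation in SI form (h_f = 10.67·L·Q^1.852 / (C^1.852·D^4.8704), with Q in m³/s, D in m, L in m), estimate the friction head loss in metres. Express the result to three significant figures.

h_f ≈ 8.66 m

h_f = 10.67·195·0.0128^1.852 / (126^1.852·0.0934^4.8704) = 8.663 m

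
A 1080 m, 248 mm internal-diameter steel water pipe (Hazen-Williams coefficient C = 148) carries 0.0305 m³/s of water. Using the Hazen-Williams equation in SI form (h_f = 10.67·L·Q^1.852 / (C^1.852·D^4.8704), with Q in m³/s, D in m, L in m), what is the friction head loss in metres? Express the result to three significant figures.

h_f = 10.67·1080·0.0305^1.852 / (148^1.852·0.248^4.8704) = 1.529 m

h_f ≈ 1.53 m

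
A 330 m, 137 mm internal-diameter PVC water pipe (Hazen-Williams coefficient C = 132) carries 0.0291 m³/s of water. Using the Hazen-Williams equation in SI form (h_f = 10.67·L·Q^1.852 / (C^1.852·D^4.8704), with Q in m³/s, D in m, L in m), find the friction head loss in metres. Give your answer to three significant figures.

h_f = 10.67·330·0.0291^1.852 / (132^1.852·0.137^4.8704) = 9.528 m

h_f ≈ 9.53 m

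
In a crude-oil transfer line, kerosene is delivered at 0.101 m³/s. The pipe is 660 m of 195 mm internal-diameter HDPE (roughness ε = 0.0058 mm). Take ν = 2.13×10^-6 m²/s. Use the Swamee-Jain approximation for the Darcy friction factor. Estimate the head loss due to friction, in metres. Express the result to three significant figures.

V = 4Q/(πD²) = 4·0.101/(π·0.195²) = 3.382 m/s
Re = VD/ν = 3.382·0.195/2.13×10^-6 = 3.10×10^5 → turbulent
ε/D = 0.0058/195 = 2.97×10^-5
Swamee-Jain: f = 0.01464
h_f = f(L/D)V²/(2g) = 0.01464·(660/0.195)·3.382²/(2·9.81) = 28.88 m

h_f ≈ 28.9 m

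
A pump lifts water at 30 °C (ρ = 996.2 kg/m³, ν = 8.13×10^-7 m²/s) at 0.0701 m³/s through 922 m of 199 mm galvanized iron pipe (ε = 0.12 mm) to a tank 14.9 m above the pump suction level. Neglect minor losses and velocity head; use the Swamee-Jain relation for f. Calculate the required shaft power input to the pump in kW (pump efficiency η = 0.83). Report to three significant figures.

V = 4Q/(πD²) = 2.254 m/s; Re = 5.52×10^5; ε/D = 6.03×10^-4; f = 0.01831
h_f = f(L/D)V²/2g = 21.97 m
Total head H = z + h_f = 14.9 + 21.97 = 36.87 m
P_hyd = ρgQH = 996.2·9.81·0.0701·36.87 = 25.26 kW
P_shaft = P_hyd/η = 25.26/0.83 = 30.43 kW

P_shaft ≈ 30.4 kW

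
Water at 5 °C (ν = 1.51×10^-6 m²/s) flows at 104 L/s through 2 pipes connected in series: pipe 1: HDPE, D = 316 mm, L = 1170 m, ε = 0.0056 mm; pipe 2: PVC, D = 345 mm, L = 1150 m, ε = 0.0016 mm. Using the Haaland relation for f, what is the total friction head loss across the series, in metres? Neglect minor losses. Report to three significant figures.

H ≈ 7.99 m

Pipe 1: V = 1.326 m/s, Re = 2.78×10^5, ε/D = 1.77×10^-5, f = 0.01469, h_1 = f(L/D)V²/2g = 4.876 m
Pipe 2: V = 1.113 m/s, Re = 2.54×10^5, ε/D = 4.64×10^-6, f = 0.01483, h_2 = f(L/D)V²/2g = 3.119 m
Series → Q common, losses add: H = Σh = 7.995 m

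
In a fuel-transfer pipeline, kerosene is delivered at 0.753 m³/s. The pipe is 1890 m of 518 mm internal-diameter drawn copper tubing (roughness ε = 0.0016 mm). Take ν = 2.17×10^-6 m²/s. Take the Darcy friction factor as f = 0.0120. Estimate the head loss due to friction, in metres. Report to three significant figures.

h_f ≈ 28.5 m

V = 4Q/(πD²) = 4·0.753/(π·0.518²) = 3.573 m/s
h_f = f(L/D)V²/(2g) = 0.01200·(1890/0.518)·3.573²/(2·9.81) = 28.49 m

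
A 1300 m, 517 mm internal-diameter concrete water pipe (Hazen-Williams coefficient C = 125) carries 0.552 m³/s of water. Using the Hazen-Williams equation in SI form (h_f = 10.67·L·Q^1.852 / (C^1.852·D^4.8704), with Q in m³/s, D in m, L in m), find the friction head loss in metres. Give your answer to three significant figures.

h_f = 10.67·1300·0.552^1.852 / (125^1.852·0.517^4.8704) = 15.00 m

h_f ≈ 15.0 m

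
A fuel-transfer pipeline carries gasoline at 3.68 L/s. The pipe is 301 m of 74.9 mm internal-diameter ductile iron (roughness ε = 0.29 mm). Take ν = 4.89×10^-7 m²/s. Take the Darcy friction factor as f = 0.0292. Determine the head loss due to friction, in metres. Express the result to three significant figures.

V = 4Q/(πD²) = 4·0.00368/(π·0.0749²) = 0.8352 m/s
h_f = f(L/D)V²/(2g) = 0.02920·(301/0.0749)·0.8352²/(2·9.81) = 4.172 m

h_f ≈ 4.17 m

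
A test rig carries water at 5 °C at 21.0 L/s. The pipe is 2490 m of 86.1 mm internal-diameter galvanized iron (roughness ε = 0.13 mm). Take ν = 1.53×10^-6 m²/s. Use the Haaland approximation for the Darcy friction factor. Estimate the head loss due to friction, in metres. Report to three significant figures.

h_f ≈ 436 m

V = 4Q/(πD²) = 4·0.0210/(π·0.0861²) = 3.607 m/s
Re = VD/ν = 3.607·0.0861/1.53×10^-6 = 2.03×10^5 → turbulent
ε/D = 0.13/86.1 = 0.00151
Haaland: f = 0.02274
h_f = f(L/D)V²/(2g) = 0.02274·(2490/0.0861)·3.607²/(2·9.81) = 436.0 m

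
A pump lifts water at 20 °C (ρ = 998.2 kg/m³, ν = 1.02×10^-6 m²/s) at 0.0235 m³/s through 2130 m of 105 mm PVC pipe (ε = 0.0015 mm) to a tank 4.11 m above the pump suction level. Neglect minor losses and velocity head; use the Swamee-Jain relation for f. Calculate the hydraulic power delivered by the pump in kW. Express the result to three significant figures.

P_hyd ≈ 26.8 kW

V = 4Q/(πD²) = 2.714 m/s; Re = 2.79×10^5; ε/D = 1.43×10^-5; f = 0.01473
h_f = f(L/D)V²/2g = 112.2 m
Total head H = z + h_f = 4.11 + 112.2 = 116.3 m
P_hyd = ρgQH = 998.2·9.81·0.0235·116.3 = 26.76 kW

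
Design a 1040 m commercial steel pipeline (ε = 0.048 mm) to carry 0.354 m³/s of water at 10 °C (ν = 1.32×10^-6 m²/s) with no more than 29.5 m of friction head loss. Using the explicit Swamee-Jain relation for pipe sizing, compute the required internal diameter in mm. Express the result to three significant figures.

D ≈ 352 mm

Swamee-Jain (Type III): D = 0.66·[ε^1.25·(LQ²/(gh_f))^4.75 + ν·Q^9.4·(L/(gh_f))^5.2]^0.04
LQ²/(gh_f) = 0.4503; L/(gh_f) = 3.594
Term 1 = ε^1.25·(…)^4.75 = 9.03×10^-8; Term 2 = ν·Q^9.4·(…)^5.2 = 5.89×10^-8
D = 0.66·(9.03×10^-8 + 5.89×10^-8)^0.04 = 0.3520 m = 352 mm
Check: V = 3.64 m/s, Re = 9.70×10^5, f = 0.01404, h_f = 28.0 m ≈ 29.5 m ✓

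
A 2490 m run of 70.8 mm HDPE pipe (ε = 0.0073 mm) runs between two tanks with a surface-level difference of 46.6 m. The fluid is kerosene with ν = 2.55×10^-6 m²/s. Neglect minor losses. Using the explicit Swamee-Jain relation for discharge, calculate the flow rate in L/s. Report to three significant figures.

Q ≈ 4.10 L/s

Swamee-Jain (Type II): Q = -0.965·√(gD⁵h_f/L)·ln[ε/(3.7D) + √(3.17ν²L/(gD³h_f))]
√(gD⁵h_f/L) = √(9.81·0.0708⁵·46.6/2490) = 5.715×10^-4
ε/(3.7D) = 2.79×10^-5; √(3.17ν²L/(gD³h_f)) = 5.62×10^-4
Q = -0.965·5.715×10^-4·ln(5.903×10^-4) = 0.004100 m³/s
Check: V = 1.04 m/s, Re = 2.89×10^4, f = 0.02389, h_f = 46.5 m ≈ 46.6 m ✓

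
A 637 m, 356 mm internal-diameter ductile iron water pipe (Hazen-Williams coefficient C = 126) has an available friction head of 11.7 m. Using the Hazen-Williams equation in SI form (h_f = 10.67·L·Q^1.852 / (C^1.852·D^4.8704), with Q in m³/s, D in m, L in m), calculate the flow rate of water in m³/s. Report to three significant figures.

Rearranging: Q = [h_f·C^1.852·D^4.8704 / (10.67·L)]^(1/1.852)
Q = [11.7·126^1.852·0.356^4.8704 / (10.67·637)]^0.540 = 0.2681 m³/s

Q ≈ 0.268 m³/s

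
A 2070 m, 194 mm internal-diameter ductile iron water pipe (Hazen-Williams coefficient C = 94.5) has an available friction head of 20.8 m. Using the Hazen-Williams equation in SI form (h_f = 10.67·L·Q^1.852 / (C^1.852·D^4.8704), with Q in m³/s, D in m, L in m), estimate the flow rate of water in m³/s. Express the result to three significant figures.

Q ≈ 0.0294 m³/s

Rearranging: Q = [h_f·C^1.852·D^4.8704 / (10.67·L)]^(1/1.852)
Q = [20.8·94.5^1.852·0.194^4.8704 / (10.67·2070)]^0.540 = 0.02941 m³/s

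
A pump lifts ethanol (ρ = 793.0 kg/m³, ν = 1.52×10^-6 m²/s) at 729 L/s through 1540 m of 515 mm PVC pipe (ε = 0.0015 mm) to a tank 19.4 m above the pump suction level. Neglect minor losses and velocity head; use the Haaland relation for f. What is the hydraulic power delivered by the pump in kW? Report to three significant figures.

P_hyd ≈ 230 kW

V = 4Q/(πD²) = 3.500 m/s; Re = 1.19×10^6; ε/D = 2.91×10^-6; f = 0.01131
h_f = f(L/D)V²/2g = 21.12 m
Total head H = z + h_f = 19.4 + 21.12 = 40.52 m
P_hyd = ρgQH = 793.0·9.81·0.729·40.52 = 229.8 kW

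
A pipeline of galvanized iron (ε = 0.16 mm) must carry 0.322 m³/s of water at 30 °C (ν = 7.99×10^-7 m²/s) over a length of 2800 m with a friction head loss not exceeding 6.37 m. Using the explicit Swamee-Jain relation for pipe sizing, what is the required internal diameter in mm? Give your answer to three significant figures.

D ≈ 576 mm

Swamee-Jain (Type III): D = 0.66·[ε^1.25·(LQ²/(gh_f))^4.75 + ν·Q^9.4·(L/(gh_f))^5.2]^0.04
LQ²/(gh_f) = 4.646; L/(gh_f) = 44.81
Term 1 = ε^1.25·(…)^4.75 = 0.0265; Term 2 = ν·Q^9.4·(…)^5.2 = 0.00730
D = 0.66·(0.0265 + 0.00730)^0.04 = 0.5764 m = 576 mm
Check: V = 1.23 m/s, Re = 8.90×10^5, f = 0.01564, h_f = 5.90 m ≈ 6.37 m ✓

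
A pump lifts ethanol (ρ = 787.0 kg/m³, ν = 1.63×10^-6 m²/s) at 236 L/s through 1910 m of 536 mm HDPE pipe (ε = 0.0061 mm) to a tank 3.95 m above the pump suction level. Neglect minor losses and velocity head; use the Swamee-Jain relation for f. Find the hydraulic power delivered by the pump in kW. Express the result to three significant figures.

V = 4Q/(πD²) = 1.046 m/s; Re = 3.44×10^5; ε/D = 1.14×10^-5; f = 0.01416
h_f = f(L/D)V²/2g = 2.813 m
Total head H = z + h_f = 3.95 + 2.813 = 6.763 m
P_hyd = ρgQH = 787.0·9.81·0.236·6.763 = 12.32 kW

P_hyd ≈ 12.3 kW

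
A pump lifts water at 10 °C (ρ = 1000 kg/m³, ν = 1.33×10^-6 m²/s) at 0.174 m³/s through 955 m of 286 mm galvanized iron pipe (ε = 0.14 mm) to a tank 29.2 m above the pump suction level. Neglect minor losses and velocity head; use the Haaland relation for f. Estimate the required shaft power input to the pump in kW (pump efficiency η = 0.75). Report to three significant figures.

V = 4Q/(πD²) = 2.708 m/s; Re = 5.82×10^5; ε/D = 4.90×10^-4; f = 0.01740
h_f = f(L/D)V²/2g = 21.72 m
Total head H = z + h_f = 29.2 + 21.72 = 50.92 m
P_hyd = ρgQH = 1000·9.81·0.174·50.92 = 86.92 kW
P_shaft = P_hyd/η = 86.92/0.75 = 115.9 kW

P_shaft ≈ 116 kW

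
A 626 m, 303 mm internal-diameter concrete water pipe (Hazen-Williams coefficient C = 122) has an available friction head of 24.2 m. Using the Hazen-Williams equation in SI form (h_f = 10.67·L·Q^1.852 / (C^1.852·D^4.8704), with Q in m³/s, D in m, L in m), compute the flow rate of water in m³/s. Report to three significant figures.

Rearranging: Q = [h_f·C^1.852·D^4.8704 / (10.67·L)]^(1/1.852)
Q = [24.2·122^1.852·0.303^4.8704 / (10.67·626)]^0.540 = 0.2539 m³/s

Q ≈ 0.254 m³/s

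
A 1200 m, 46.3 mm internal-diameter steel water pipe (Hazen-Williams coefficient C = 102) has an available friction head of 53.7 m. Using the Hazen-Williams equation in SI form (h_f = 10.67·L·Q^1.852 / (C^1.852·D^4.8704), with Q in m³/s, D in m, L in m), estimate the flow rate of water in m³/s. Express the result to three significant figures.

Rearranging: Q = [h_f·C^1.852·D^4.8704 / (10.67·L)]^(1/1.852)
Q = [53.7·102^1.852·0.0463^4.8704 / (10.67·1200)]^0.540 = 0.001643 m³/s

Q ≈ 0.00164 m³/s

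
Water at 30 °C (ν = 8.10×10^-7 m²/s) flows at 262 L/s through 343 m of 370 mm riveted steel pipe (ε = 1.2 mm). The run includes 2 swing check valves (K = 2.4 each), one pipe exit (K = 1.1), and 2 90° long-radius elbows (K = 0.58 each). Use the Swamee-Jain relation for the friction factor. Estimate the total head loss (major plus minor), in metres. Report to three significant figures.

H_L ≈ 9.69 m

V = 4Q/(πD²) = 2.437 m/s; V²/2g = 0.3026 m
Re = 1.11×10^6, ε/D = 0.00324 → f = 0.02693 (Swamee-Jain)
Major: h_f = f(L/D)·V²/2g = 0.02693·927.0·0.3026 = 7.554 m
Minor: ΣK = 7.06; h_m = ΣK·V²/2g = 2.137 m
Total H_L = 7.554 + 2.137 = 9.691 m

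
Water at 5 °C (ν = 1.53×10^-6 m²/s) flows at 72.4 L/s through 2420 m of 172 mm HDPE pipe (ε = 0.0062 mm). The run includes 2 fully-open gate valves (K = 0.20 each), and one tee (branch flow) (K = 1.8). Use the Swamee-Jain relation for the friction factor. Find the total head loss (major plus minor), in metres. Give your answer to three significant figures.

H_L ≈ 101 m

V = 4Q/(πD²) = 3.116 m/s; V²/2g = 0.4949 m
Re = 3.50×10^5, ε/D = 3.60×10^-5 → f = 0.01442 (Swamee-Jain)
Major: h_f = f(L/D)·V²/2g = 0.01442·14070·0.4949 = 100.4 m
Minor: ΣK = 2.20; h_m = ΣK·V²/2g = 1.089 m
Total H_L = 100.4 + 1.089 = 101.5 m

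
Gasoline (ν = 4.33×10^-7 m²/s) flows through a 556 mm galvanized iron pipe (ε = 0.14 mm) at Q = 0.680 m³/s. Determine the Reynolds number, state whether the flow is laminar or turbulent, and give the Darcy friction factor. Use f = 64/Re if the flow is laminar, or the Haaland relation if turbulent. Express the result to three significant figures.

V = 4Q/(πD²) = 2.801 m/s
Re = VD/ν = 2.801·0.556/4.33×10^-7 = 3.60×10^6
Re > 4000 → turbulent; ε/D = 2.52×10^-4
Haaland: f = 0.01464

Re ≈ 3.60×10^6; turbulent; f ≈ 0.0146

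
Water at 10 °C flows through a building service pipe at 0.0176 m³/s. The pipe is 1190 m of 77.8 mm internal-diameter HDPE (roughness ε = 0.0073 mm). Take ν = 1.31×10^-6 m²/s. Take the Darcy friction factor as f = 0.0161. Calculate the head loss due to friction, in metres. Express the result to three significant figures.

h_f ≈ 172 m

V = 4Q/(πD²) = 4·0.0176/(π·0.0778²) = 3.702 m/s
h_f = f(L/D)V²/(2g) = 0.01610·(1190/0.0778)·3.702²/(2·9.81) = 172.0 m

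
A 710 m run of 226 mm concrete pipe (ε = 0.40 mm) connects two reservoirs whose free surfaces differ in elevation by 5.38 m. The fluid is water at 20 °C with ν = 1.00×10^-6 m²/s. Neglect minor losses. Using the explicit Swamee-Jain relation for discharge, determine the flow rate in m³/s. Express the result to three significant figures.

Swamee-Jain (Type II): Q = -0.965·√(gD⁵h_f/L)·ln[ε/(3.7D) + √(3.17ν²L/(gD³h_f))]
√(gD⁵h_f/L) = √(9.81·0.226⁵·5.38/710) = 0.006620
ε/(3.7D) = 4.78×10^-4; √(3.17ν²L/(gD³h_f)) = 6.08×10^-5
Q = -0.965·0.006620·ln(5.391×10^-4) = 0.04808 m³/s
Check: V = 1.20 m/s, Re = 2.71×10^5, f = 0.02356, h_f = 5.42 m ≈ 5.38 m ✓

Q ≈ 0.0481 m³/s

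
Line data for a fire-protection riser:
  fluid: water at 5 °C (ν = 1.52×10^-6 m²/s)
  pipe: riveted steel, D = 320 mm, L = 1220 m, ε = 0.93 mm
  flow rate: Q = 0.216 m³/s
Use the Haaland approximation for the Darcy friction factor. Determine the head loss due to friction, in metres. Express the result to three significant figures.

h_f ≈ 36.7 m

V = 4Q/(πD²) = 4·0.216/(π·0.320²) = 2.686 m/s
Re = VD/ν = 2.686·0.320/1.52×10^-6 = 5.65×10^5 → turbulent
ε/D = 0.93/320 = 0.00291
Haaland: f = 0.02621
h_f = f(L/D)V²/(2g) = 0.02621·(1220/0.320)·2.686²/(2·9.81) = 36.73 m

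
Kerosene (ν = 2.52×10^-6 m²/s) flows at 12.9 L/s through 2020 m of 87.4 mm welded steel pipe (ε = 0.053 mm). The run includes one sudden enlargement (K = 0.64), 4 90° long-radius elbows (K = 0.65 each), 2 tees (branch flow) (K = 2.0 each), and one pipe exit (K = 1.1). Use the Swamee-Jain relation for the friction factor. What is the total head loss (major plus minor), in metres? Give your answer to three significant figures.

V = 4Q/(πD²) = 2.150 m/s; V²/2g = 0.2356 m
Re = 7.46×10^4, ε/D = 6.06×10^-4 → f = 0.02166 (Swamee-Jain)
Major: h_f = f(L/D)·V²/2g = 0.02166·23112·0.2356 = 117.9 m
Minor: ΣK = 8.34; h_m = ΣK·V²/2g = 1.965 m
Total H_L = 117.9 + 1.965 = 119.9 m

H_L ≈ 120 m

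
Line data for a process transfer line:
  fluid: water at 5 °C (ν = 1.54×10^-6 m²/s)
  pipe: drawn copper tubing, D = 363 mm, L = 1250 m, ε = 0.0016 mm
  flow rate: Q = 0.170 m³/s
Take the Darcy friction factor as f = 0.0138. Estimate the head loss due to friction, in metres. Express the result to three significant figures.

V = 4Q/(πD²) = 4·0.170/(π·0.363²) = 1.643 m/s
h_f = f(L/D)V²/(2g) = 0.01380·(1250/0.363)·1.643²/(2·9.81) = 6.535 m

h_f ≈ 6.54 m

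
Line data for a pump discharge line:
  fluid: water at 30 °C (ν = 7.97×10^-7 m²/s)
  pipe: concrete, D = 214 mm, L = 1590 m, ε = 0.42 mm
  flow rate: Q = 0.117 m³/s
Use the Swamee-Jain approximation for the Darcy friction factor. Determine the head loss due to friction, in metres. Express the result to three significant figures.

h_f ≈ 94.6 m

V = 4Q/(πD²) = 4·0.117/(π·0.214²) = 3.253 m/s
Re = VD/ν = 3.253·0.214/7.97×10^-7 = 8.73×10^5 → turbulent
ε/D = 0.42/214 = 0.00196
Swamee-Jain: f = 0.02360
h_f = f(L/D)V²/(2g) = 0.02360·(1590/0.214)·3.253²/(2·9.81) = 94.57 m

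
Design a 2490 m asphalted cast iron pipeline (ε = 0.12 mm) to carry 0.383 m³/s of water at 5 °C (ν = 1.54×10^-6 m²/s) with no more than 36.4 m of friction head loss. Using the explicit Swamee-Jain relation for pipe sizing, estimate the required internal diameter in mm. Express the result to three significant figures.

D ≈ 427 mm

Swamee-Jain (Type III): D = 0.66·[ε^1.25·(LQ²/(gh_f))^4.75 + ν·Q^9.4·(L/(gh_f))^5.2]^0.04
LQ²/(gh_f) = 1.023; L/(gh_f) = 6.973
Term 1 = ε^1.25·(…)^4.75 = 1.40×10^-5; Term 2 = ν·Q^9.4·(…)^5.2 = 4.52×10^-6
D = 0.66·(1.40×10^-5 + 4.52×10^-6)^0.04 = 0.4268 m = 427 mm
Check: V = 2.68 m/s, Re = 7.42×10^5, f = 0.01582, h_f = 33.7 m ≈ 36.4 m ✓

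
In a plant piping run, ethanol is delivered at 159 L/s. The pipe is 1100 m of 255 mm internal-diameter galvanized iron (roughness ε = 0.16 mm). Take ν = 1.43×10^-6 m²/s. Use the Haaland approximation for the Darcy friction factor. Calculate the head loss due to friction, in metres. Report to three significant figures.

h_f ≈ 38.9 m

V = 4Q/(πD²) = 4·0.159/(π·0.255²) = 3.113 m/s
Re = VD/ν = 3.113·0.255/1.43×10^-6 = 5.55×10^5 → turbulent
ε/D = 0.16/255 = 6.27×10^-4
Haaland: f = 0.01827
h_f = f(L/D)V²/(2g) = 0.01827·(1100/0.255)·3.113²/(2·9.81) = 38.94 m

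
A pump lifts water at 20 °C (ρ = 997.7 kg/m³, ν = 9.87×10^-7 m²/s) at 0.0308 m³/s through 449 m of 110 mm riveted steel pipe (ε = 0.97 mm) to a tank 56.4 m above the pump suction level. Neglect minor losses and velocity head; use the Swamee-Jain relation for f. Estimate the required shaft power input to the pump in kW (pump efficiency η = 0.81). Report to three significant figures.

P_shaft ≈ 50.8 kW

V = 4Q/(πD²) = 3.241 m/s; Re = 3.61×10^5; ε/D = 0.00882; f = 0.03663
h_f = f(L/D)V²/2g = 80.04 m
Total head H = z + h_f = 56.4 + 80.04 = 136.4 m
P_hyd = ρgQH = 997.7·9.81·0.0308·136.4 = 41.13 kW
P_shaft = P_hyd/η = 41.13/0.81 = 50.78 kW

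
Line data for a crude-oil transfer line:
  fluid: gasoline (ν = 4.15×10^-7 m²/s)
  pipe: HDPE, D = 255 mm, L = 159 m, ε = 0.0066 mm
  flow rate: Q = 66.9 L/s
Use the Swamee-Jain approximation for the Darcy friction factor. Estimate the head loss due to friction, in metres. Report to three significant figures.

h_f ≈ 0.686 m

V = 4Q/(πD²) = 4·0.0669/(π·0.255²) = 1.310 m/s
Re = VD/ν = 1.310·0.255/4.15×10^-7 = 8.05×10^5 → turbulent
ε/D = 0.0066/255 = 2.59×10^-5
Swamee-Jain: f = 0.01258
h_f = f(L/D)V²/(2g) = 0.01258·(159/0.255)·1.310²/(2·9.81) = 0.6858 m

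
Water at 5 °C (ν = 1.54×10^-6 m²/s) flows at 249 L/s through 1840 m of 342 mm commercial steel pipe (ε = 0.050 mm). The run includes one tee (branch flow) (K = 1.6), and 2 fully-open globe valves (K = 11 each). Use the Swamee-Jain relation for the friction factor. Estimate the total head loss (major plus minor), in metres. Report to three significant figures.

H_L ≈ 38.5 m

V = 4Q/(πD²) = 2.711 m/s; V²/2g = 0.3745 m
Re = 6.02×10^5, ε/D = 1.46×10^-4 → f = 0.01472 (Swamee-Jain)
Major: h_f = f(L/D)·V²/2g = 0.01472·5380·0.3745 = 29.65 m
Minor: ΣK = 23.6; h_m = ΣK·V²/2g = 8.837 m
Total H_L = 29.65 + 8.837 = 38.49 m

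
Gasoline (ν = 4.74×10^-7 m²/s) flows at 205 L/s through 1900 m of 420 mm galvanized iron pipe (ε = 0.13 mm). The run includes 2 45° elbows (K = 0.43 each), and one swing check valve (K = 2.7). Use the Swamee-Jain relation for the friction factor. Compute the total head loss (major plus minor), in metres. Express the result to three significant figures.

H_L ≈ 8.31 m

V = 4Q/(πD²) = 1.480 m/s; V²/2g = 0.1116 m
Re = 1.31×10^6, ε/D = 3.10×10^-4 → f = 0.01568 (Swamee-Jain)
Major: h_f = f(L/D)·V²/2g = 0.01568·4524·0.1116 = 7.914 m
Minor: ΣK = 3.56; h_m = ΣK·V²/2g = 0.3973 m
Total H_L = 7.914 + 0.3973 = 8.312 m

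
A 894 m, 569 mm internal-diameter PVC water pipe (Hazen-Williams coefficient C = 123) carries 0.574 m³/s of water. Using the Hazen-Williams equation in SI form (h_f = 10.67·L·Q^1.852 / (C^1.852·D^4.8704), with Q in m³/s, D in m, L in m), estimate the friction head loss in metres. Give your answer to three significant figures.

h_f = 10.67·894·0.574^1.852 / (123^1.852·0.569^4.8704) = 7.165 m

h_f ≈ 7.16 m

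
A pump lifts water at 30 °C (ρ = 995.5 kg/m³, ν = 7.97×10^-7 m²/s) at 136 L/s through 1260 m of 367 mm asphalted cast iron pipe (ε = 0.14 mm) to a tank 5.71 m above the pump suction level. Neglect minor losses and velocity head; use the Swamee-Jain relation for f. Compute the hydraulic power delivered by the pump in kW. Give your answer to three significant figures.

V = 4Q/(πD²) = 1.286 m/s; Re = 5.92×10^5; ε/D = 3.81×10^-4; f = 0.01683
h_f = f(L/D)V²/2g = 4.866 m
Total head H = z + h_f = 5.71 + 4.866 = 10.58 m
P_hyd = ρgQH = 995.5·9.81·0.136·10.58 = 14.05 kW

P_hyd ≈ 14.0 kW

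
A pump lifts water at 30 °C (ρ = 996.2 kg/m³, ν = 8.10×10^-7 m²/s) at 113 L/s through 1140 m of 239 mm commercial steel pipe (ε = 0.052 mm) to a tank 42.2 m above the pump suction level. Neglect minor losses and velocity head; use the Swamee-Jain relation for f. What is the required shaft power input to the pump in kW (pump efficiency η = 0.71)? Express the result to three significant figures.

P_shaft ≈ 102 kW

V = 4Q/(πD²) = 2.519 m/s; Re = 7.43×10^5; ε/D = 2.18×10^-4; f = 0.01522
h_f = f(L/D)V²/2g = 23.48 m
Total head H = z + h_f = 42.2 + 23.48 = 65.68 m
P_hyd = ρgQH = 996.2·9.81·0.113·65.68 = 72.53 kW
P_shaft = P_hyd/η = 72.53/0.71 = 102.2 kW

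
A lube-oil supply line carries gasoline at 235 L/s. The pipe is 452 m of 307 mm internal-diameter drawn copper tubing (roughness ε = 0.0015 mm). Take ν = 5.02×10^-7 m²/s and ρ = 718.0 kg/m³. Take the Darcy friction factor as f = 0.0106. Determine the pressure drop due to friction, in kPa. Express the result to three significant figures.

V = 4Q/(πD²) = 4·0.235/(π·0.307²) = 3.175 m/s
h_f = f(L/D)V²/(2g) = 0.01060·(452/0.307)·3.175²/(2·9.81) = 8.017 m
Δp = ρg·h_f = 718.0·9.81·8.017 = 56.47 kPa

Δp ≈ 56.5 kPa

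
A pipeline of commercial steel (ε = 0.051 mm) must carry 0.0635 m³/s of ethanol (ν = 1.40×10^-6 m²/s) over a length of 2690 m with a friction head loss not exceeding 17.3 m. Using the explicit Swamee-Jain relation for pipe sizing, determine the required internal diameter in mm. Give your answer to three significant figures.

Swamee-Jain (Type III): D = 0.66·[ε^1.25·(LQ²/(gh_f))^4.75 + ν·Q^9.4·(L/(gh_f))^5.2]^0.04
LQ²/(gh_f) = 0.06391; L/(gh_f) = 15.85
Term 1 = ε^1.25·(…)^4.75 = 9.14×10^-12; Term 2 = ν·Q^9.4·(…)^5.2 = 1.36×10^-11
D = 0.66·(9.14×10^-12 + 1.36×10^-11)^0.04 = 0.2476 m = 248 mm
Check: V = 1.32 m/s, Re = 2.33×10^5, f = 0.01684, h_f = 16.2 m ≈ 17.3 m ✓

D ≈ 248 mm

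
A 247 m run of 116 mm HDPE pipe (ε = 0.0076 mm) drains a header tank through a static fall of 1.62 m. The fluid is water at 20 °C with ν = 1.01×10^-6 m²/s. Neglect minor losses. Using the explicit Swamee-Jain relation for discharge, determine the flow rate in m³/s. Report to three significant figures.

Swamee-Jain (Type II): Q = -0.965·√(gD⁵h_f/L)·ln[ε/(3.7D) + √(3.17ν²L/(gD³h_f))]
√(gD⁵h_f/L) = √(9.81·0.116⁵·1.62/247) = 0.001162
ε/(3.7D) = 1.77×10^-5; √(3.17ν²L/(gD³h_f)) = 1.79×10^-4
Q = -0.965·0.001162·ln(1.971×10^-4) = 0.009571 m³/s
Check: V = 0.906 m/s, Re = 1.04×10^5, f = 0.01812, h_f = 1.61 m ≈ 1.62 m ✓

Q ≈ 0.00957 m³/s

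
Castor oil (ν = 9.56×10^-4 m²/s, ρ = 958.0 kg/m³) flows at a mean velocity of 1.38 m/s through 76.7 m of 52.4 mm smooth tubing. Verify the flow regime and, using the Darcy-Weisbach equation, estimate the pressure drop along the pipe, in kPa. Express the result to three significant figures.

Re = VD/ν = 1.38·0.05240/9.56×10^-4 = 75.6 → laminar (Re < 2300)
f = 64/Re = 0.8461
h_f = f(L/D)V²/(2g) = 0.8461·(76.7/0.05240)·1.38²/(2·9.81) = 120.2 m
Δp = ρg·h_f = 958.0·9.81·120.2 = 1130 kPa

Δp ≈ 1130 kPa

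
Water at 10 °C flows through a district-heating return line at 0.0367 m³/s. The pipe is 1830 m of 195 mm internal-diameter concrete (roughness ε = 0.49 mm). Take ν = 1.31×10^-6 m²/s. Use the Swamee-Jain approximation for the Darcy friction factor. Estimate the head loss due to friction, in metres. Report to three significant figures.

V = 4Q/(πD²) = 4·0.0367/(π·0.195²) = 1.229 m/s
Re = VD/ν = 1.229·0.195/1.31×10^-6 = 1.83×10^5 → turbulent
ε/D = 0.49/195 = 0.00251
Swamee-Jain: f = 0.02592
h_f = f(L/D)V²/(2g) = 0.02592·(1830/0.195)·1.229²/(2·9.81) = 18.73 m

h_f ≈ 18.7 m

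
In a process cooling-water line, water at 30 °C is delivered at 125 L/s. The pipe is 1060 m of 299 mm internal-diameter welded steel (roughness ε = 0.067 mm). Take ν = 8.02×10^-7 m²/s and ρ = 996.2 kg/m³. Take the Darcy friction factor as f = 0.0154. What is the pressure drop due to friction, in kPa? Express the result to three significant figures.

Δp ≈ 86.2 kPa

V = 4Q/(πD²) = 4·0.125/(π·0.299²) = 1.780 m/s
h_f = f(L/D)V²/(2g) = 0.01540·(1060/0.299)·1.780²/(2·9.81) = 8.819 m
Δp = ρg·h_f = 996.2·9.81·8.819 = 86.18 kPa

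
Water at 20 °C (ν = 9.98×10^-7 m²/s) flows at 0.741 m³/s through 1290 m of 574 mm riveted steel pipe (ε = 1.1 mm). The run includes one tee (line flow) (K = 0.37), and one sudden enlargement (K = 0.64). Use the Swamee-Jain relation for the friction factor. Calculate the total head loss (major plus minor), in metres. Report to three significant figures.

V = 4Q/(πD²) = 2.864 m/s; V²/2g = 0.4179 m
Re = 1.65×10^6, ε/D = 0.00192 → f = 0.02333 (Swamee-Jain)
Major: h_f = f(L/D)·V²/2g = 0.02333·2247·0.4179 = 21.91 m
Minor: ΣK = 1.01; h_m = ΣK·V²/2g = 0.4221 m
Total H_L = 21.91 + 0.4221 = 22.33 m

H_L ≈ 22.3 m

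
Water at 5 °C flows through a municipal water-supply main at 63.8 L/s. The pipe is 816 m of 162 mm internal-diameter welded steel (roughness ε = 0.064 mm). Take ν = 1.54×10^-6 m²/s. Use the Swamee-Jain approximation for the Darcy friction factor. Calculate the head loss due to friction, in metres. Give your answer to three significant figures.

V = 4Q/(πD²) = 4·0.0638/(π·0.162²) = 3.095 m/s
Re = VD/ν = 3.095·0.162/1.54×10^-6 = 3.26×10^5 → turbulent
ε/D = 0.064/162 = 3.95×10^-4
Swamee-Jain: f = 0.01758
h_f = f(L/D)V²/(2g) = 0.01758·(816/0.162)·3.095²/(2·9.81) = 43.25 m

h_f ≈ 43.2 m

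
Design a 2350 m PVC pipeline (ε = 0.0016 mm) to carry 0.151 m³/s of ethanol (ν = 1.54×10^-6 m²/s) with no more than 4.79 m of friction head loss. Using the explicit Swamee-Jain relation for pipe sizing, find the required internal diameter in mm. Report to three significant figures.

D ≈ 428 mm

Swamee-Jain (Type III): D = 0.66·[ε^1.25·(LQ²/(gh_f))^4.75 + ν·Q^9.4·(L/(gh_f))^5.2]^0.04
LQ²/(gh_f) = 1.140; L/(gh_f) = 50.01
Term 1 = ε^1.25·(…)^4.75 = 1.06×10^-7; Term 2 = ν·Q^9.4·(…)^5.2 = 2.02×10^-5
D = 0.66·(1.06×10^-7 + 2.02×10^-5)^0.04 = 0.4284 m = 428 mm
Check: V = 1.05 m/s, Re = 2.91×10^5, f = 0.01450, h_f = 4.45 m ≈ 4.79 m ✓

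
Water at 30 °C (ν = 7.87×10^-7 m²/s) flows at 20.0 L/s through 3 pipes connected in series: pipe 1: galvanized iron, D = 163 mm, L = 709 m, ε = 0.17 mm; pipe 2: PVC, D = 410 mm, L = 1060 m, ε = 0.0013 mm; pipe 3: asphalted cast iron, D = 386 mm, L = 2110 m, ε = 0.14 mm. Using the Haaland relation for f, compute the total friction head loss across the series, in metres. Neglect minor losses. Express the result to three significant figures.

Pipe 1: V = 0.9584 m/s, Re = 1.99×10^5, ε/D = 0.00104, f = 0.02109, h_1 = f(L/D)V²/2g = 4.295 m
Pipe 2: V = 0.1515 m/s, Re = 7.89×10^4, ε/D = 3.17×10^-6, f = 0.01875, h_2 = f(L/D)V²/2g = 0.05669 m
Pipe 3: V = 0.1709 m/s, Re = 8.38×10^4, ε/D = 3.63×10^-4, f = 0.02000, h_3 = f(L/D)V²/2g = 0.1627 m
Series → Q common, losses add: H = Σh = 4.515 m

H ≈ 4.51 m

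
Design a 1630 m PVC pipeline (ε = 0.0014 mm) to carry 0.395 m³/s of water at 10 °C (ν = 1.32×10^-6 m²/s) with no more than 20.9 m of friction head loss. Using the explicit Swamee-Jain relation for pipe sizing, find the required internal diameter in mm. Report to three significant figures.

D ≈ 417 mm

Swamee-Jain (Type III): D = 0.66·[ε^1.25·(LQ²/(gh_f))^4.75 + ν·Q^9.4·(L/(gh_f))^5.2]^0.04
LQ²/(gh_f) = 1.240; L/(gh_f) = 7.950
Term 1 = ε^1.25·(…)^4.75 = 1.34×10^-7; Term 2 = ν·Q^9.4·(…)^5.2 = 1.02×10^-5
D = 0.66·(1.34×10^-7 + 1.02×10^-5)^0.04 = 0.4171 m = 417 mm
Check: V = 2.89 m/s, Re = 9.14×10^5, f = 0.01187, h_f = 19.8 m ≈ 20.9 m ✓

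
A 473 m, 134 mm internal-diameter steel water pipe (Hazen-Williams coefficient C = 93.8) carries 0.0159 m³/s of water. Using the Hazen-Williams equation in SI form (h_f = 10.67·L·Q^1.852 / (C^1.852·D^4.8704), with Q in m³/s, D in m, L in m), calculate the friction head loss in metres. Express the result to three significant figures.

h_f = 10.67·473·0.0159^1.852 / (93.8^1.852·0.134^4.8704) = 9.351 m

h_f ≈ 9.35 m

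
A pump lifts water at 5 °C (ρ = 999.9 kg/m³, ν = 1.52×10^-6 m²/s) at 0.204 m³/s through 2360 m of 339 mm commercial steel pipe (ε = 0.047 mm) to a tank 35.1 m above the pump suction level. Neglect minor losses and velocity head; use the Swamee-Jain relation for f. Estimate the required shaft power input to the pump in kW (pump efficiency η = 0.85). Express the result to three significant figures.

P_shaft ≈ 146 kW

V = 4Q/(πD²) = 2.260 m/s; Re = 5.04×10^5; ε/D = 1.39×10^-4; f = 0.01489
h_f = f(L/D)V²/2g = 26.98 m
Total head H = z + h_f = 35.1 + 26.98 = 62.08 m
P_hyd = ρgQH = 999.9·9.81·0.204·62.08 = 124.2 kW
P_shaft = P_hyd/η = 124.2/0.85 = 146.2 kW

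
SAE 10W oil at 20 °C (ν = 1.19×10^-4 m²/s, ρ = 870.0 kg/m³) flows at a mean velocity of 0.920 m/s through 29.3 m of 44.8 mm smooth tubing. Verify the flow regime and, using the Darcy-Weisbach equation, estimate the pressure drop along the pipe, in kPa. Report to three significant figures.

Δp ≈ 44.5 kPa

Re = VD/ν = 0.920·0.04480/1.19×10^-4 = 346 → laminar (Re < 2300)
f = 64/Re = 0.1848
h_f = f(L/D)V²/(2g) = 0.1848·(29.3/0.04480)·0.920²/(2·9.81) = 5.213 m
Δp = ρg·h_f = 870.0·9.81·5.213 = 44.50 kPa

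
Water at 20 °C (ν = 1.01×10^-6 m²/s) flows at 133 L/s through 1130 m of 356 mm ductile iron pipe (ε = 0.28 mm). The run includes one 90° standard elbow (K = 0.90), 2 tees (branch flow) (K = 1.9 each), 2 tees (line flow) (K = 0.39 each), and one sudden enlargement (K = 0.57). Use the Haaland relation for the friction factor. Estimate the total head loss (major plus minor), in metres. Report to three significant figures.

V = 4Q/(πD²) = 1.336 m/s; V²/2g = 0.09100 m
Re = 4.71×10^5, ε/D = 7.87×10^-4 → f = 0.01923 (Haaland)
Major: h_f = f(L/D)·V²/2g = 0.01923·3174·0.09100 = 5.554 m
Minor: ΣK = 6.05; h_m = ΣK·V²/2g = 0.5505 m
Total H_L = 5.554 + 0.5505 = 6.104 m

H_L ≈ 6.10 m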